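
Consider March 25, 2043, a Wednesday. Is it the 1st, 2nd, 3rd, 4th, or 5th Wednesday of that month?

Day 25 falls in week ⌈25/7⌉ of the month.
Days 1–7 hold the 1st Wednesday, 8–14 the 2nd, 15–21 the 3rd, 22–28 the 4th, 29–31 the 5th.
25 is in the range for the 4th.

4th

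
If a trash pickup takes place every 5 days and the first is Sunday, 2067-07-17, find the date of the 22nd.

The 22nd occurrence is 21 intervals after the first: 21 × 5 = 105 days after 2067-07-17.
July has 31 days — 14 days to the end of July leaves 91.
August has 31 days (60 left).
September has 30 days (30 left).
30 days into October → 2067-10-30.

2067-10-30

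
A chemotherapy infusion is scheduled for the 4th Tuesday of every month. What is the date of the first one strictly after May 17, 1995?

May 1995 starts on a Monday; its first Tuesday is the 2nd, so the 4th Tuesday is the 23rd — May 23, 1995.
May 23, 1995 is after May 17, 1995, so that is the next one.

May 23, 1995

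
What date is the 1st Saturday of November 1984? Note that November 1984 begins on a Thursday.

November 1984 begins on a Thursday, so the first Saturday is November 3 (2 days later).

3 November 1984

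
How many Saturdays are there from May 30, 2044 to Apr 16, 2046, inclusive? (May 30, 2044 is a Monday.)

98

May 30, 2044 is a Monday; the first Saturday on or after it is Jun 4, 2044 (5 days later).
From Jun 4, 2044 to Apr 16, 2046: 210 + 365 + 106 = 681 days (rest of 2044, 2045, to Apr 16, 2046 in 2046).
681 ÷ 7 = 97 full weeks with remainder 2, so 97 more Saturdays after the first → 98.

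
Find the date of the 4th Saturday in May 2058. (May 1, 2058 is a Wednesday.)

2058-05-25

May 2058 begins on a Wednesday, so the first Saturday is May 4 (3 days later).
The 4th Saturday is 3 weeks later: 4 + 21 = 25.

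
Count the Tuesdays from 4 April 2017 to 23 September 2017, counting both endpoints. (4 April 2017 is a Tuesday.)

25

4 April 2017 is a Tuesday; the first Tuesday on or after it is 4 April 2017.
From 4 April 2017 to 23 September 2017: 26 + 31 + 30 + 31 + 31 + 23 = 172 days (rest of April, May, June, July, August, September).
172 ÷ 7 = 24 full weeks with remainder 4, so 24 more Tuesdays after the first → 25.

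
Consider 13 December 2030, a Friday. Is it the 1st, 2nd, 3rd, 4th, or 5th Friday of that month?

Day 13 falls in week ⌈13/7⌉ of the month.
Days 1–7 hold the 1st Friday, 8–14 the 2nd, 15–21 the 3rd, 22–28 the 4th, 29–31 the 5th.
13 is in the range for the 2nd.

2nd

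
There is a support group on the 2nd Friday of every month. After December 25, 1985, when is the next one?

January 10, 1986

December 1985 starts on a Sunday; its first Friday is the 6th, so the 2nd Friday is the 13th — December 13, 1985.
That is not after December 25, 1985, so look at January 1986.
January 1986 starts on a Wednesday; its first Friday is the 3rd, so the 2nd Friday is the 10th — January 10, 1986.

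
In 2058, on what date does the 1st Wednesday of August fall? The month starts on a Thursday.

August 2058 begins on a Thursday, so the first Wednesday is August 7 (6 days later).

2058-08-07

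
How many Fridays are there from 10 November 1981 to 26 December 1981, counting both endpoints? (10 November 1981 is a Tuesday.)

10 November 1981 is a Tuesday; the first Friday on or after it is 13 November 1981 (3 days later).
From 13 November 1981 to 26 December 1981: 17 + 26 = 43 days (rest of November, December).
43 ÷ 7 = 6 full weeks with remainder 1, so 6 more Fridays after the first → 7.

7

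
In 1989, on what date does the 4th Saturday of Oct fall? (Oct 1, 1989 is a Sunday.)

Oct 1989 begins on a Sunday, so the first Saturday is Oct 7 (6 days later).
The 4th Saturday is 3 weeks later: 7 + 21 = 28.

Oct 28, 1989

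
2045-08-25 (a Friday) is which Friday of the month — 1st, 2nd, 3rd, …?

Day 25 falls in week ⌈25/7⌉ of the month.
Days 1–7 hold the 1st Friday, 8–14 the 2nd, 15–21 the 3rd, 22–28 the 4th, 29–31 the 5th.
25 is in the range for the 4th.

4th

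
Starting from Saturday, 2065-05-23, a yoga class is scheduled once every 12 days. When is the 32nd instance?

2066-05-30

The 32nd occurrence is 31 intervals after the first: 31 × 12 = 372 days after 2065-05-23.
May has 31 days — 8 days to the end of May leaves 364.
June has 30 days (334 left).
July has 31 days (303 left).
August has 31 days (272 left).
September has 30 days (242 left).
October has 31 days (211 left).
November has 30 days (181 left).
December has 31 days (150 left).
January has 31 days (119 left).
February has 28 days (91 left).
March has 31 days (60 left).
April has 30 days (30 left).
30 days into May → 2066-05-30.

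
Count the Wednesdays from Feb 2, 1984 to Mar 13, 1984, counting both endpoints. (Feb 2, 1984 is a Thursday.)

5

Feb 2, 1984 is a Thursday; the first Wednesday on or after it is Feb 8, 1984 (6 days later).
From Feb 8, 1984 to Mar 13, 1984: 21 + 13 = 34 days (rest of Feb, Mar).
34 ÷ 7 = 4 full weeks with remainder 6, so 4 more Wednesdays after the first → 5.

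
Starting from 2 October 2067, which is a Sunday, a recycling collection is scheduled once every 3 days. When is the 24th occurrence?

The 24th occurrence is 23 intervals after the first: 23 × 3 = 69 days after 2 October 2067.
October has 31 days — 29 days to the end of October leaves 40.
November has 30 days (10 left).
10 days into December → 10 December 2067.

10 December 2067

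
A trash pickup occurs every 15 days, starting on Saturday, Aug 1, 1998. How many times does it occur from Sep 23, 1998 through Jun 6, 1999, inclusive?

17

Occurrences land 15·i days after Aug 1, 1998 for i = 0, 1, 2, …
Sep 23, 1998 is 53 days after the start; 53 ÷ 15 = 3 remainder 8; since the remainder is 8, round up to i = 4. First occurrence in the window: #5 on Sep 30, 1998 (4×15 = 60 days in).
Jun 6, 1999 is 309 days after the start; 309 ÷ 15 = 20 remainder 9. Last occurrence in the window: #21 on May 28, 1999.
Occurrences #5 through #21: 17 in total.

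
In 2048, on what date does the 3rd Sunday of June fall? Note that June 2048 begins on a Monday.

June 21, 2048

June 2048 begins on a Monday, so the first Sunday is June 7 (6 days later).
The 3rd Sunday is 2 weeks later: 7 + 14 = 21.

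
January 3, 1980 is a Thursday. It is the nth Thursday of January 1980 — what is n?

Day 3 falls in week ⌈3/7⌉ of the month.
Days 1–7 hold the 1st Thursday, 8–14 the 2nd, 15–21 the 3rd, 22–28 the 4th, 29–31 the 5th.
3 is in the range for the 1st.

1st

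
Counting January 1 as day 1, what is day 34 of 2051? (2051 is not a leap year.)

Feb 3, 2051

Jan has 31 days (34 − 31 = 3 remain).
3 into Feb → Feb 3.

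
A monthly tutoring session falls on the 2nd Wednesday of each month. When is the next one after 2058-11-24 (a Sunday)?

November 2058 starts on a Friday; its first Wednesday is the 6th, so the 2nd Wednesday is the 13th — 2058-11-13.
That is not after 2058-11-24, so look at December 2058.
December 2058 starts on a Sunday; its first Wednesday is the 4th, so the 2nd Wednesday is the 11th — 2058-12-11.

2058-12-11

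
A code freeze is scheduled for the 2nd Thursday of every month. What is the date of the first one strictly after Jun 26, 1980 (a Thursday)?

Jun 1980 starts on a Sunday; its first Thursday is the 5th, so the 2nd Thursday is the 12th — Jun 12, 1980.
That is not after Jun 26, 1980, so look at Jul 1980.
Jul 1980 starts on a Tuesday; its first Thursday is the 3rd, so the 2nd Thursday is the 10th — Jul 10, 1980.

Jul 10, 1980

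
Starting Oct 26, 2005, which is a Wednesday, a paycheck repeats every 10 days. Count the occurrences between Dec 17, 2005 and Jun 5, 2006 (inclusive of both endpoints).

17

Occurrences land 10·i days after Oct 26, 2005 for i = 0, 1, 2, …
Dec 17, 2005 is 52 days after the start; 52 ÷ 10 = 5 remainder 2; since the remainder is 2, round up to i = 6. First occurrence in the window: #7 on Dec 25, 2005 (6×10 = 60 days in).
Jun 5, 2006 is 222 days after the start; 222 ÷ 10 = 22 remainder 2. Last occurrence in the window: #23 on Jun 3, 2006.
Occurrences #7 through #23: 17 in total.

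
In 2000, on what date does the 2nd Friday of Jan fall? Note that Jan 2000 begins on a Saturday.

Jan 14, 2000

Jan 2000 begins on a Saturday, so the first Friday is Jan 7 (6 days later).
The 2nd Friday is 1 weeks later: 7 + 7 = 14.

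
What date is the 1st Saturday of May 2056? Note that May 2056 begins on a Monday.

May 2056 begins on a Monday, so the first Saturday is May 6 (5 days later).

May 6, 2056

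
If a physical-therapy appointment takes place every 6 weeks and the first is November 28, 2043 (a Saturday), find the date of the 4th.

April 2, 2044

The 4th occurrence is 3 intervals after the first: 3 × 42 = 126 days after November 28, 2043.
November has 30 days — 2 days to the end of November leaves 124.
December has 31 days (93 left).
January has 31 days (62 left).
February has 29 days (33 left).
March has 31 days (2 left).
2 days into April → April 2, 2044.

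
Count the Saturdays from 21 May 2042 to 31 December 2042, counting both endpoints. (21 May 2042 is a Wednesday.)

21 May 2042 is a Wednesday; the first Saturday on or after it is 24 May 2042 (3 days later).
From 24 May 2042 to 31 December 2042: 7 + 30 + 31 + 31 + 30 + 31 + 30 + 31 = 221 days (rest of May, June, July, August, September, October, November, December).
221 ÷ 7 = 31 full weeks with remainder 4, so 31 more Saturdays after the first → 32.

32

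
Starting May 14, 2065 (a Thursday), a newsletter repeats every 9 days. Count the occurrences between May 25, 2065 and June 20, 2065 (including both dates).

3

Occurrences land 9·i days after May 14, 2065 for i = 0, 1, 2, …
May 25, 2065 is 11 days after the start; 11 ÷ 9 = 1 remainder 2; since the remainder is 2, round up to i = 2. First occurrence in the window: #3 on June 1, 2065 (2×9 = 18 days in).
June 20, 2065 is 37 days after the start; 37 ÷ 9 = 4 remainder 1. Last occurrence in the window: #5 on June 19, 2065.
Occurrences #3 through #5: 3 in total.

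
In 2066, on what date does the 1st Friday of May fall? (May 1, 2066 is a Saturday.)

May 7, 2066

May 2066 begins on a Saturday, so the first Friday is May 7 (6 days later).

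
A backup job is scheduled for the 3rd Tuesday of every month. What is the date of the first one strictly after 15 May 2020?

19 May 2020

May 2020 starts on a Friday; its first Tuesday is the 5th, so the 3rd Tuesday is the 19th — 19 May 2020.
19 May 2020 is after 15 May 2020, so that is the next one.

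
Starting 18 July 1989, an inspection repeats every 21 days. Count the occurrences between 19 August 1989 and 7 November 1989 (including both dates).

Occurrences land 21·i days after 18 July 1989 for i = 0, 1, 2, …
19 August 1989 is 32 days after the start; 32 ÷ 21 = 1 remainder 11; since the remainder is 11, round up to i = 2. First occurrence in the window: #3 on 29 August 1989 (2×21 = 42 days in).
7 November 1989 is 112 days after the start; 112 ÷ 21 = 5 remainder 7. Last occurrence in the window: #6 on 31 October 1989.
Occurrences #3 through #6: 4 in total.

4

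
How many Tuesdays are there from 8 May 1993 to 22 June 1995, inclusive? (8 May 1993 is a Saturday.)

8 May 1993 is a Saturday; the first Tuesday on or after it is 11 May 1993 (3 days later).
From 11 May 1993 to 22 June 1995: 234 + 365 + 173 = 772 days (rest of 1993, 1994, to 22 June 1995 in 1995).
772 ÷ 7 = 110 full weeks with remainder 2, so 110 more Tuesdays after the first → 111.

111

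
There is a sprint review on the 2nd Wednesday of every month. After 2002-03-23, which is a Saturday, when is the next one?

2002-04-10

March 2002 starts on a Friday; its first Wednesday is the 6th, so the 2nd Wednesday is the 13th — 2002-03-13.
That is not after 2002-03-23, so look at April 2002.
April 2002 starts on a Monday; its first Wednesday is the 3rd, so the 2nd Wednesday is the 10th — 2002-04-10.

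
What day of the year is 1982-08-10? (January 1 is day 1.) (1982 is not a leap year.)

222

Days in months before August: 31 + 28 + 31 + 30 + 31 + 30 + 31 = 212.
Plus 10 days into August → day 222.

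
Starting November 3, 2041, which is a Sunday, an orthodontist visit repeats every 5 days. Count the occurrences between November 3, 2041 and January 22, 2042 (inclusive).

Occurrences land 5·i days after November 3, 2041 for i = 0, 1, 2, …
The window opens on the start date, so the first occurrence inside is #1 on November 3, 2041.
January 22, 2042 is 80 days after the start; 80 ÷ 5 = 16 remainder 0. Last occurrence in the window: #17 on January 22, 2042.
Occurrences #1 through #17: 17 in total.

17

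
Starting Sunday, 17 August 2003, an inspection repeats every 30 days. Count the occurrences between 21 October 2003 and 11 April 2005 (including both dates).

18

Occurrences land 30·i days after 17 August 2003 for i = 0, 1, 2, …
21 October 2003 is 65 days after the start; 65 ÷ 30 = 2 remainder 5; since the remainder is 5, round up to i = 3. First occurrence in the window: #4 on 15 November 2003 (3×30 = 90 days in).
11 April 2005 is 603 days after the start; 603 ÷ 30 = 20 remainder 3. Last occurrence in the window: #21 on 8 April 2005.
Occurrences #4 through #21: 18 in total.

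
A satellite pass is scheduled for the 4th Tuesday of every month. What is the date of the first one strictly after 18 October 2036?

October 2036 starts on a Wednesday; its first Tuesday is the 7th, so the 4th Tuesday is the 28th — 28 October 2036.
28 October 2036 is after 18 October 2036, so that is the next one.

28 October 2036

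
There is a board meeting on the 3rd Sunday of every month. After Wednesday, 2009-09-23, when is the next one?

2009-10-18

September 2009 starts on a Tuesday; its first Sunday is the 6th, so the 3rd Sunday is the 20th — 2009-09-20.
That is not after 2009-09-23, so look at October 2009.
October 2009 starts on a Thursday; its first Sunday is the 4th, so the 3rd Sunday is the 18th — 2009-10-18.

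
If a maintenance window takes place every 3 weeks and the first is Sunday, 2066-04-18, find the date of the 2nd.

The 2nd occurrence is 1 interval after the first: 1 × 21 = 21 days after 2066-04-18.
April has 30 days — 12 days to the end of April leaves 9.
9 days into May → 2066-05-09.

2066-05-09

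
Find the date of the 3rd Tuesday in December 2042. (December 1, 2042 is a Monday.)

16 December 2042

December 2042 begins on a Monday, so the first Tuesday is December 2 (1 day later).
The 3rd Tuesday is 2 weeks later: 2 + 14 = 16.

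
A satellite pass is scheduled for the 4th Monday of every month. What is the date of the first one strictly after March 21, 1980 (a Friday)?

March 1980 starts on a Saturday; its first Monday is the 3rd, so the 4th Monday is the 24th — March 24, 1980.
March 24, 1980 is after March 21, 1980, so that is the next one.

March 24, 1980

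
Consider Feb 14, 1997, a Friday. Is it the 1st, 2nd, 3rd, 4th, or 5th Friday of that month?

2nd

Day 14 falls in week ⌈14/7⌉ of the month.
Days 1–7 hold the 1st Friday, 8–14 the 2nd, 15–21 the 3rd, 22–28 the 4th, 29–31 the 5th.
14 is in the range for the 2nd.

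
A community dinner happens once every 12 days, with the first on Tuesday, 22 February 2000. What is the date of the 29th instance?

The 29th occurrence is 28 intervals after the first: 28 × 12 = 336 days after 22 February 2000.
February has 29 days — 7 days to the end of February leaves 329.
March has 31 days (298 left).
April has 30 days (268 left).
May has 31 days (237 left).
June has 30 days (207 left).
July has 31 days (176 left).
August has 31 days (145 left).
September has 30 days (115 left).
October has 31 days (84 left).
November has 30 days (54 left).
December has 31 days (23 left).
23 days into January → 23 January 2001.

23 January 2001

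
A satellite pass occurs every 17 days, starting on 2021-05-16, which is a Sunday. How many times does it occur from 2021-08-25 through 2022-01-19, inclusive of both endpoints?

Occurrences land 17·i days after 2021-05-16 for i = 0, 1, 2, …
2021-08-25 is 101 days after the start; 101 ÷ 17 = 5 remainder 16; since the remainder is 16, round up to i = 6. First occurrence in the window: #7 on 2021-08-26 (6×17 = 102 days in).
2022-01-19 is 248 days after the start; 248 ÷ 17 = 14 remainder 10. Last occurrence in the window: #15 on 2022-01-09.
Occurrences #7 through #15: 9 in total.

9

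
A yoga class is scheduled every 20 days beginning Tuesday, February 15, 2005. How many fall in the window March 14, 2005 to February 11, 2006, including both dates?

17

Occurrences land 20·i days after February 15, 2005 for i = 0, 1, 2, …
March 14, 2005 is 27 days after the start; 27 ÷ 20 = 1 remainder 7; since the remainder is 7, round up to i = 2. First occurrence in the window: #3 on March 27, 2005 (2×20 = 40 days in).
February 11, 2006 is 361 days after the start; 361 ÷ 20 = 18 remainder 1. Last occurrence in the window: #19 on February 10, 2006.
Occurrences #3 through #19: 17 in total.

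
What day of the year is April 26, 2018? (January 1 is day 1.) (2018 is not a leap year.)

Days in months before April: 31 + 28 + 31 = 90.
Plus 26 days into April → day 116.

116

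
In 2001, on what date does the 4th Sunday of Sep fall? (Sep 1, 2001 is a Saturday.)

Sep 2001 begins on a Saturday, so the first Sunday is Sep 2 (1 day later).
The 4th Sunday is 3 weeks later: 2 + 21 = 23.

Sep 23, 2001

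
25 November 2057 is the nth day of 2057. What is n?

329

Days in months before November: 31 + 28 + 31 + 30 + 31 + 30 + 31 + 31 + 30 + 31 = 304.
Plus 25 days into November → day 329.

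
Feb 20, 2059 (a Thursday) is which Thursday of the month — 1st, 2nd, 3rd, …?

Day 20 falls in week ⌈20/7⌉ of the month.
Days 1–7 hold the 1st Thursday, 8–14 the 2nd, 15–21 the 3rd, 22–28 the 4th, 29–31 the 5th.
20 is in the range for the 3rd.

3rd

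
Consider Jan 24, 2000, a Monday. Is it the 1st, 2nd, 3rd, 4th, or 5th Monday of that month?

Day 24 falls in week ⌈24/7⌉ of the month.
Days 1–7 hold the 1st Monday, 8–14 the 2nd, 15–21 the 3rd, 22–28 the 4th, 29–31 the 5th.
24 is in the range for the 4th.

4th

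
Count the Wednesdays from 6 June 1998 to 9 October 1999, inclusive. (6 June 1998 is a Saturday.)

70

6 June 1998 is a Saturday; the first Wednesday on or after it is 10 June 1998 (4 days later).
From 10 June 1998 to 9 October 1999: 204 + 282 = 486 days (rest of 1998, to 9 October 1999 in 1999).
486 ÷ 7 = 69 full weeks with remainder 3, so 69 more Wednesdays after the first → 70.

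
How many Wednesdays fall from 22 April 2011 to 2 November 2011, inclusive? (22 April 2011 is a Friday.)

22 April 2011 is a Friday; the first Wednesday on or after it is 27 April 2011 (5 days later).
From 27 April 2011 to 2 November 2011: 3 + 31 + 30 + 31 + 31 + 30 + 31 + 2 = 189 days (rest of April, May, June, July, August, September, October, November).
189 ÷ 7 = 27 full weeks with remainder 0, so 27 more Wednesdays after the first → 28.

28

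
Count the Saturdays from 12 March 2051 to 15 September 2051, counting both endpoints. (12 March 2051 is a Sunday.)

12 March 2051 is a Sunday; the first Saturday on or after it is 18 March 2051 (6 days later).
From 18 March 2051 to 15 September 2051: 13 + 30 + 31 + 30 + 31 + 31 + 15 = 181 days (rest of March, April, May, June, July, August, September).
181 ÷ 7 = 25 full weeks with remainder 6, so 25 more Saturdays after the first → 26.

26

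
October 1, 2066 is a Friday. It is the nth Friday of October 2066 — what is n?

1st

Day 1 falls in week ⌈1/7⌉ of the month.
Days 1–7 hold the 1st Friday, 8–14 the 2nd, 15–21 the 3rd, 22–28 the 4th, 29–31 the 5th.
1 is in the range for the 1st.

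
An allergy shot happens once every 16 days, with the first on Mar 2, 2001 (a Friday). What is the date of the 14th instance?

Sep 26, 2001

The 14th occurrence is 13 intervals after the first: 13 × 16 = 208 days after Mar 2, 2001.
Mar has 31 days — 29 days to the end of Mar leaves 179.
Apr has 30 days (149 left).
May has 31 days (118 left).
Jun has 30 days (88 left).
Jul has 31 days (57 left).
Aug has 31 days (26 left).
26 days into Sep → Sep 26, 2001.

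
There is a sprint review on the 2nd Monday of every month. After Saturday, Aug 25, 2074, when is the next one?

Aug 2074 starts on a Wednesday; its first Monday is the 6th, so the 2nd Monday is the 13th — Aug 13, 2074.
That is not after Aug 25, 2074, so look at Sep 2074.
Sep 2074 starts on a Saturday; its first Monday is the 3rd, so the 2nd Monday is the 10th — Sep 10, 2074.

Sep 10, 2074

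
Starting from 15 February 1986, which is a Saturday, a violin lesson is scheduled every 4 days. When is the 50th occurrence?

30 August 1986

The 50th occurrence is 49 intervals after the first: 49 × 4 = 196 days after 15 February 1986.
February has 28 days — 13 days to the end of February leaves 183.
March has 31 days (152 left).
April has 30 days (122 left).
May has 31 days (91 left).
June has 30 days (61 left).
July has 31 days (30 left).
30 days into August → 30 August 1986.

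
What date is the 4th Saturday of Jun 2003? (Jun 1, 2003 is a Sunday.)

Jun 2003 begins on a Sunday, so the first Saturday is Jun 7 (6 days later).
The 4th Saturday is 3 weeks later: 7 + 21 = 28.

Jun 28, 2003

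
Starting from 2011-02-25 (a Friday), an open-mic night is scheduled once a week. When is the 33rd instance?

2011-10-07

The 33rd occurrence is 32 intervals after the first: 32 × 7 = 224 days after 2011-02-25.
February has 28 days — 3 days to the end of February leaves 221.
March has 31 days (190 left).
April has 30 days (160 left).
May has 31 days (129 left).
June has 30 days (99 left).
July has 31 days (68 left).
August has 31 days (37 left).
September has 30 days (7 left).
7 days into October → 2011-10-07.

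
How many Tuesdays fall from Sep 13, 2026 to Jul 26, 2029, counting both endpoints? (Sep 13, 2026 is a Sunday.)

150

Sep 13, 2026 is a Sunday; the first Tuesday on or after it is Sep 15, 2026 (2 days later).
From Sep 15, 2026 to Jul 26, 2029: 107 + 365 + 366 + 207 = 1045 days (rest of 2026, 2027, 2028, to Jul 26, 2029 in 2029).
1045 ÷ 7 = 149 full weeks with remainder 2, so 149 more Tuesdays after the first → 150.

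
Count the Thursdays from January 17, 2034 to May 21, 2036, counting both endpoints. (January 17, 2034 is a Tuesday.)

January 17, 2034 is a Tuesday; the first Thursday on or after it is January 19, 2034 (2 days later).
From January 19, 2034 to May 21, 2036: 346 + 365 + 142 = 853 days (rest of 2034, 2035, to May 21, 2036 in 2036).
853 ÷ 7 = 121 full weeks with remainder 6, so 121 more Thursdays after the first → 122.

122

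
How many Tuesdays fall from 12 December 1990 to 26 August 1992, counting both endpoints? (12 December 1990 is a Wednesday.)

89

12 December 1990 is a Wednesday; the first Tuesday on or after it is 18 December 1990 (6 days later).
From 18 December 1990 to 26 August 1992: 13 + 365 + 239 = 617 days (rest of 1990, 1991, to 26 August 1992 in 1992).
617 ÷ 7 = 88 full weeks with remainder 1, so 88 more Tuesdays after the first → 89.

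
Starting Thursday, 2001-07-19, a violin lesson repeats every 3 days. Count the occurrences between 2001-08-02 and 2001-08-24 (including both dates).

Occurrences land 3·i days after 2001-07-19 for i = 0, 1, 2, …
2001-08-02 is 14 days after the start; 14 ÷ 3 = 4 remainder 2; since the remainder is 2, round up to i = 5. First occurrence in the window: #6 on 2001-08-03 (5×3 = 15 days in).
2001-08-24 is 36 days after the start; 36 ÷ 3 = 12 remainder 0. Last occurrence in the window: #13 on 2001-08-24.
Occurrences #6 through #13: 8 in total.

8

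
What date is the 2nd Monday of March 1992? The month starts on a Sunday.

March 1992 begins on a Sunday, so the first Monday is March 2 (1 day later).
The 2nd Monday is 1 weeks later: 2 + 7 = 9.

9 March 1992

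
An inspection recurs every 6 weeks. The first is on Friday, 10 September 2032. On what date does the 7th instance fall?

20 May 2033

The 7th occurrence is 6 intervals after the first: 6 × 42 = 252 days after 10 September 2032.
September has 30 days — 20 days to the end of September leaves 232.
October has 31 days (201 left).
November has 30 days (171 left).
December has 31 days (140 left).
January has 31 days (109 left).
February has 28 days (81 left).
March has 31 days (50 left).
April has 30 days (20 left).
20 days into May → 20 May 2033.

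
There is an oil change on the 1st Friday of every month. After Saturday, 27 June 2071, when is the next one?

June 2071 starts on a Monday, so its 1st Friday is 5 June 2071 (4 days in).
That is not after 27 June 2071, so look at July 2071.
July 2071 starts on a Wednesday, so its 1st Friday is 3 July 2071 (2 days in).

3 July 2071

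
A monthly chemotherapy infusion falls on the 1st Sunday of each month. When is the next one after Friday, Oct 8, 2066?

Oct 2066 starts on a Friday, so its 1st Sunday is Oct 3, 2066 (2 days in).
That is not after Oct 8, 2066, so look at Nov 2066.
Nov 2066 starts on a Monday, so its 1st Sunday is Nov 7, 2066 (6 days in).

Nov 7, 2066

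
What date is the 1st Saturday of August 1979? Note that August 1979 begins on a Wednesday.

August 1979 begins on a Wednesday, so the first Saturday is August 4 (3 days later).

1979-08-04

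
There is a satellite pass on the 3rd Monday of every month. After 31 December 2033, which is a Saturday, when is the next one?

16 January 2034

December 2033 starts on a Thursday; its first Monday is the 5th, so the 3rd Monday is the 19th — 19 December 2033.
That is not after 31 December 2033, so look at January 2034.
January 2034 starts on a Sunday; its first Monday is the 2nd, so the 3rd Monday is the 16th — 16 January 2034.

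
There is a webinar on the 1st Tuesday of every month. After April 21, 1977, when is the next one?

May 3, 1977

April 1977 starts on a Friday, so its 1st Tuesday is April 5, 1977 (4 days in).
That is not after April 21, 1977, so look at May 1977.
May 1977 starts on a Sunday, so its 1st Tuesday is May 3, 1977 (2 days in).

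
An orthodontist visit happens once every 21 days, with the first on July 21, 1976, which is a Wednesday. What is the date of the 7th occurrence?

The 7th occurrence is 6 intervals after the first: 6 × 21 = 126 days after July 21, 1976.
July has 31 days — 10 days to the end of July leaves 116.
August has 31 days (85 left).
September has 30 days (55 left).
October has 31 days (24 left).
24 days into November → November 24, 1976.

November 24, 1976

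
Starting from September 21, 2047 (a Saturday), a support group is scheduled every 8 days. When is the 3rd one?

October 7, 2047

The 3rd occurrence is 2 intervals after the first: 2 × 8 = 16 days after September 21, 2047.
September has 30 days — 9 days to the end of September leaves 7.
7 days into October → October 7, 2047.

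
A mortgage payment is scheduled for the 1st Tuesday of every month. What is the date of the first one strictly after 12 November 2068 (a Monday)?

November 2068 starts on a Thursday, so its 1st Tuesday is 6 November 2068 (5 days in).
That is not after 12 November 2068, so look at December 2068.
December 2068 starts on a Saturday, so its 1st Tuesday is 4 December 2068 (3 days in).

4 December 2068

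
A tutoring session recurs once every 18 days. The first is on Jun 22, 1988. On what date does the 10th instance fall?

The 10th occurrence is 9 intervals after the first: 9 × 18 = 162 days after Jun 22, 1988.
Jun has 30 days — 8 days to the end of Jun leaves 154.
Jul has 31 days (123 left).
Aug has 31 days (92 left).
Sep has 30 days (62 left).
Oct has 31 days (31 left).
Nov has 30 days (1 left).
1 day into Dec → Dec 1, 1988.

Dec 1, 1988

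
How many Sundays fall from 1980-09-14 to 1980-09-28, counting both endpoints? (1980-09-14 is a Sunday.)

3

1980-09-14 is a Sunday; the first Sunday on or after it is 1980-09-14.
From 1980-09-14 to 1980-09-28 is 28 − 14 = 14 days.
14 ÷ 7 = 2 full weeks with remainder 0, so 2 more Sundays after the first → 3.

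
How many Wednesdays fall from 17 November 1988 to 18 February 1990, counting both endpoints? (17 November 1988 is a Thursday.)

65

17 November 1988 is a Thursday; the first Wednesday on or after it is 23 November 1988 (6 days later).
From 23 November 1988 to 18 February 1990: 38 + 365 + 49 = 452 days (rest of 1988, 1989, to 18 February 1990 in 1990).
452 ÷ 7 = 64 full weeks with remainder 4, so 64 more Wednesdays after the first → 65.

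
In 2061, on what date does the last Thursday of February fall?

February 2061 begins on a Tuesday, so the first Thursday is February 3 (2 days later).
February 2061 has 28 days. Adding weeks: 3, 10, 17, 24 — the last one ≤ 28 is the 24th.

24 February 2061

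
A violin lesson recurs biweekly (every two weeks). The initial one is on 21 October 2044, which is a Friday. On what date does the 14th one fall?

21 April 2045

The 14th occurrence is 13 intervals after the first: 13 × 14 = 182 days after 21 October 2044.
October has 31 days — 10 days to the end of October leaves 172.
November has 30 days (142 left).
December has 31 days (111 left).
January has 31 days (80 left).
February has 28 days (52 left).
March has 31 days (21 left).
21 days into April → 21 April 2045.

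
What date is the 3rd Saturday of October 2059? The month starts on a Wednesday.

October 2059 begins on a Wednesday, so the first Saturday is October 4 (3 days later).
The 3rd Saturday is 2 weeks later: 4 + 14 = 18.

18 October 2059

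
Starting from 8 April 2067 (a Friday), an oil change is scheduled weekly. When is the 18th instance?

5 August 2067

The 18th occurrence is 17 intervals after the first: 17 × 7 = 119 days after 8 April 2067.
April has 30 days — 22 days to the end of April leaves 97.
May has 31 days (66 left).
June has 30 days (36 left).
July has 31 days (5 left).
5 days into August → 5 August 2067.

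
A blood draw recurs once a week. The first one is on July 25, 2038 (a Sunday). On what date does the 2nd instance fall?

August 1, 2038

The 2nd occurrence is 1 interval after the first: 1 × 7 = 7 days after July 25, 2038.
July has 31 days — 6 days to the end of July leaves 1.
1 day into August → August 1, 2038.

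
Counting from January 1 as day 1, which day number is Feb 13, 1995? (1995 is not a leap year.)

Days in months before Feb: 31 = 31.
Plus 13 days into Feb → day 44.

44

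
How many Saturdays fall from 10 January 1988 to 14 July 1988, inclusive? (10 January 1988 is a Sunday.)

10 January 1988 is a Sunday; the first Saturday on or after it is 16 January 1988 (6 days later).
From 16 January 1988 to 14 July 1988: 15 + 29 + 31 + 30 + 31 + 30 + 14 = 180 days (rest of January, February, March, April, May, June, July).
180 ÷ 7 = 25 full weeks with remainder 5, so 25 more Saturdays after the first → 26.

26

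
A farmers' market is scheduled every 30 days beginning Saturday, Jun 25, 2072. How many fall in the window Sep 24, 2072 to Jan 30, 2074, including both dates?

16

Occurrences land 30·i days after Jun 25, 2072 for i = 0, 1, 2, …
Sep 24, 2072 is 91 days after the start; 91 ÷ 30 = 3 remainder 1; since the remainder is 1, round up to i = 4. First occurrence in the window: #5 on Oct 23, 2072 (4×30 = 120 days in).
Jan 30, 2074 is 584 days after the start; 584 ÷ 30 = 19 remainder 14. Last occurrence in the window: #20 on Jan 16, 2074.
Occurrences #5 through #20: 16 in total.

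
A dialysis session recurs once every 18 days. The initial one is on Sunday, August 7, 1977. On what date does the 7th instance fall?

The 7th occurrence is 6 intervals after the first: 6 × 18 = 108 days after August 7, 1977.
August has 31 days — 24 days to the end of August leaves 84.
September has 30 days (54 left).
October has 31 days (23 left).
23 days into November → November 23, 1977.

November 23, 1977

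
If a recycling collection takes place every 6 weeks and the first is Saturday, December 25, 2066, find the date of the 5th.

The 5th occurrence is 4 intervals after the first: 4 × 42 = 168 days after December 25, 2066.
December has 31 days — 6 days to the end of December leaves 162.
January has 31 days (131 left).
February has 28 days (103 left).
March has 31 days (72 left).
April has 30 days (42 left).
May has 31 days (11 left).
11 days into June → June 11, 2067.

June 11, 2067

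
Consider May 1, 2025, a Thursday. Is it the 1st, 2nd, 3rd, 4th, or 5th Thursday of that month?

1st

Day 1 falls in week ⌈1/7⌉ of the month.
Days 1–7 hold the 1st Thursday, 8–14 the 2nd, 15–21 the 3rd, 22–28 the 4th, 29–31 the 5th.
1 is in the range for the 1st.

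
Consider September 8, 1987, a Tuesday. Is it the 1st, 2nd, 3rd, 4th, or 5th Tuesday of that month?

2nd

Day 8 falls in week ⌈8/7⌉ of the month.
Days 1–7 hold the 1st Tuesday, 8–14 the 2nd, 15–21 the 3rd, 22–28 the 4th, 29–31 the 5th.
8 is in the range for the 2nd.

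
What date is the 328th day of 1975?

November 24, 1975

January has 31 days (328 − 31 = 297 remain).
February has 28 days (297 − 28 = 269 remain).
March has 31 days (269 − 31 = 238 remain).
April has 30 days (238 − 30 = 208 remain).
May has 31 days (208 − 31 = 177 remain).
June has 30 days (177 − 30 = 147 remain).
July has 31 days (147 − 31 = 116 remain).
August has 31 days (116 − 31 = 85 remain).
September has 30 days (85 − 30 = 55 remain).
October has 31 days (55 − 31 = 24 remain).
24 into November → November 24.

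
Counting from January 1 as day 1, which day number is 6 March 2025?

65

Days in months before March: 31 + 28 = 59.
Plus 6 days into March → day 65.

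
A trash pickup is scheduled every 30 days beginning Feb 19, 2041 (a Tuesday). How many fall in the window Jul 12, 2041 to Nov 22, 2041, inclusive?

Occurrences land 30·i days after Feb 19, 2041 for i = 0, 1, 2, …
Jul 12, 2041 is 143 days after the start; 143 ÷ 30 = 4 remainder 23; since the remainder is 23, round up to i = 5. First occurrence in the window: #6 on Jul 19, 2041 (5×30 = 150 days in).
Nov 22, 2041 is 276 days after the start; 276 ÷ 30 = 9 remainder 6. Last occurrence in the window: #10 on Nov 16, 2041.
Occurrences #6 through #10: 5 in total.

5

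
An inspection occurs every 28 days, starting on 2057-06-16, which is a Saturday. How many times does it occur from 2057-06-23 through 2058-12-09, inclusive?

19

Occurrences land 28·i days after 2057-06-16 for i = 0, 1, 2, …
2057-06-23 is 7 days after the start; 7 ÷ 28 = 0 remainder 7; since the remainder is 7, round up to i = 1. First occurrence in the window: #2 on 2057-07-14 (1×28 = 28 days in).
2058-12-09 is 541 days after the start; 541 ÷ 28 = 19 remainder 9. Last occurrence in the window: #20 on 2058-11-30.
Occurrences #2 through #20: 19 in total.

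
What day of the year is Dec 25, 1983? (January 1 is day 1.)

359

Days in months before Dec: 31 + 28 + 31 + 30 + 31 + 30 + 31 + 31 + 30 + 31 + 30 = 334.
Plus 25 days into Dec → day 359.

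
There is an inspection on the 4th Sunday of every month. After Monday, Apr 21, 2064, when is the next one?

Apr 2064 starts on a Tuesday; its first Sunday is the 6th, so the 4th Sunday is the 27th — Apr 27, 2064.
Apr 27, 2064 is after Apr 21, 2064, so that is the next one.

Apr 27, 2064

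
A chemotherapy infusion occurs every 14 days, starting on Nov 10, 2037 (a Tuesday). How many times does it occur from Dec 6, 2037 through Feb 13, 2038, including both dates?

Occurrences land 14·i days after Nov 10, 2037 for i = 0, 1, 2, …
Dec 6, 2037 is 26 days after the start; 26 ÷ 14 = 1 remainder 12; since the remainder is 12, round up to i = 2. First occurrence in the window: #3 on Dec 8, 2037 (2×14 = 28 days in).
Feb 13, 2038 is 95 days after the start; 95 ÷ 14 = 6 remainder 11. Last occurrence in the window: #7 on Feb 2, 2038.
Occurrences #3 through #7: 5 in total.

5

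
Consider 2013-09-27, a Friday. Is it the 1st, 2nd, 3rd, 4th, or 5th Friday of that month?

4th

Day 27 falls in week ⌈27/7⌉ of the month.
Days 1–7 hold the 1st Friday, 8–14 the 2nd, 15–21 the 3rd, 22–28 the 4th, 29–31 the 5th.
27 is in the range for the 4th.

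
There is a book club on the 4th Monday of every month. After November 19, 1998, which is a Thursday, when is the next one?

November 23, 1998

November 1998 starts on a Sunday; its first Monday is the 2nd, so the 4th Monday is the 23rd — November 23, 1998.
November 23, 1998 is after November 19, 1998, so that is the next one.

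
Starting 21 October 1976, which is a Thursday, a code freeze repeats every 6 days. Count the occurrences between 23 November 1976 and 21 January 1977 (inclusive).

Occurrences land 6·i days after 21 October 1976 for i = 0, 1, 2, …
23 November 1976 is 33 days after the start; 33 ÷ 6 = 5 remainder 3; since the remainder is 3, round up to i = 6. First occurrence in the window: #7 on 26 November 1976 (6×6 = 36 days in).
21 January 1977 is 92 days after the start; 92 ÷ 6 = 15 remainder 2. Last occurrence in the window: #16 on 19 January 1977.
Occurrences #7 through #16: 10 in total.

10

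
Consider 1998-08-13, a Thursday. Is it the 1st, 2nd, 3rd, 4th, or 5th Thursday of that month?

2nd

Day 13 falls in week ⌈13/7⌉ of the month.
Days 1–7 hold the 1st Thursday, 8–14 the 2nd, 15–21 the 3rd, 22–28 the 4th, 29–31 the 5th.
13 is in the range for the 2nd.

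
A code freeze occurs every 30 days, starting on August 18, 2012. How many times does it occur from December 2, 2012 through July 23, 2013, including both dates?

8

Occurrences land 30·i days after August 18, 2012 for i = 0, 1, 2, …
December 2, 2012 is 106 days after the start; 106 ÷ 30 = 3 remainder 16; since the remainder is 16, round up to i = 4. First occurrence in the window: #5 on December 16, 2012 (4×30 = 120 days in).
July 23, 2013 is 339 days after the start; 339 ÷ 30 = 11 remainder 9. Last occurrence in the window: #12 on July 14, 2013.
Occurrences #5 through #12: 8 in total.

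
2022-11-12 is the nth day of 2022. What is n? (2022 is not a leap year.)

316

Days in months before November: 31 + 28 + 31 + 30 + 31 + 30 + 31 + 31 + 30 + 31 = 304.
Plus 12 days into November → day 316.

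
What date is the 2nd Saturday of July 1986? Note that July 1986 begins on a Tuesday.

July 1986 begins on a Tuesday, so the first Saturday is July 5 (4 days later).
The 2nd Saturday is 1 weeks later: 5 + 7 = 12.

1986-07-12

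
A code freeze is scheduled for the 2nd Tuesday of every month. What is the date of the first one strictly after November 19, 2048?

December 8, 2048

November 2048 starts on a Sunday; its first Tuesday is the 3rd, so the 2nd Tuesday is the 10th — November 10, 2048.
That is not after November 19, 2048, so look at December 2048.
December 2048 starts on a Tuesday; its first Tuesday is the 1st, so the 2nd Tuesday is the 8th — December 8, 2048.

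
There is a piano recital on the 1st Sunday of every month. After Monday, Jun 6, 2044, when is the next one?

Jul 3, 2044

Jun 2044 starts on a Wednesday, so its 1st Sunday is Jun 5, 2044 (4 days in).
That is not after Jun 6, 2044, so look at Jul 2044.
Jul 2044 starts on a Friday, so its 1st Sunday is Jul 3, 2044 (2 days in).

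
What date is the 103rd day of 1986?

January has 31 days (103 − 31 = 72 remain).
February has 28 days (72 − 28 = 44 remain).
March has 31 days (44 − 31 = 13 remain).
13 into April → April 13.

April 13, 1986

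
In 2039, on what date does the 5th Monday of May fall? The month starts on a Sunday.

May 2039 begins on a Sunday, so the first Monday is May 2 (1 day later).
The 5th Monday is 4 weeks later: 2 + 28 = 30.

May 30, 2039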